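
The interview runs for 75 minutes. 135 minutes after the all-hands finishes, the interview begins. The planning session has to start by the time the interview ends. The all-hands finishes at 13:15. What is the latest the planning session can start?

16:45

The interview starts at 13:15 + 135 min = 15:30.
The interview ends at 15:30 + 75 min = 16:45.
The planning session is bounded by the interview, so the latest it can start is 16:45.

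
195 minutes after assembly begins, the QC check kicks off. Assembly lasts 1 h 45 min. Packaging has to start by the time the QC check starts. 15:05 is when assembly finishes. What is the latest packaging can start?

16:35

Assembly starts at 15:05 − 105 min = 13:20.
The QC check starts at 13:20 + 195 min = 16:35.
Packaging is bounded by the QC check, so the latest it can start is 16:35.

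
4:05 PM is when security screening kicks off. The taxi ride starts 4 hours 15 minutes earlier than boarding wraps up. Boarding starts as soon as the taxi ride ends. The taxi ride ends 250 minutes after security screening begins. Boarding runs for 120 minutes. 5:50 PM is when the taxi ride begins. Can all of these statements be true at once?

The taxi ride ends at 4:05 PM + 250 min = 8:15 PM.
So boarding starts at 8:15 PM.
Boarding ends at 8:15 PM + 120 min = 10:15 PM.
The taxi ride starts at 10:15 PM − 255 min = 6:00 PM.
But the taxi ride is also said to start at 5:50 PM — a 10-minute conflict.

No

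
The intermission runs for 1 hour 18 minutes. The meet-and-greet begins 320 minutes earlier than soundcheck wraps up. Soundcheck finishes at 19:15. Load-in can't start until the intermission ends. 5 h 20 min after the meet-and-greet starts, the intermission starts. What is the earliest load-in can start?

20:33

The meet-and-greet starts at 19:15 − 320 min = 13:55.
The intermission starts at 13:55 + 320 min = 19:15.
The intermission ends at 19:15 + 78 min = 20:33.
Load-in is bounded by the intermission, so the earliest it can start is 20:33.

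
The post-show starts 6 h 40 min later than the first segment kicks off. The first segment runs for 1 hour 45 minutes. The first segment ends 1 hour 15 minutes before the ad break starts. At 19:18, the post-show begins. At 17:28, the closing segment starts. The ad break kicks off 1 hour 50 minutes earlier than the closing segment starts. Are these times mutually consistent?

Yes

The ad break starts at 17:28 − 110 min = 15:38.
The first segment ends at 15:38 − 75 min = 14:23.
The first segment starts at 14:23 − 105 min = 12:38.
The post-show starts at 12:38 + 400 min = 19:18.
That matches the stated 19:18, so the schedule is consistent.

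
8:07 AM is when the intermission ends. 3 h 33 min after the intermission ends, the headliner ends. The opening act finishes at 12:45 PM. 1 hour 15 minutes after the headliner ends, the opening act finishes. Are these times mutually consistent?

The headliner ends at 8:07 AM + 213 min = 11:40 AM.
The opening act ends at 11:40 AM + 75 min = 12:55 PM.
But the opening act is also said to end at 12:45 PM — a 10-minute conflict.

No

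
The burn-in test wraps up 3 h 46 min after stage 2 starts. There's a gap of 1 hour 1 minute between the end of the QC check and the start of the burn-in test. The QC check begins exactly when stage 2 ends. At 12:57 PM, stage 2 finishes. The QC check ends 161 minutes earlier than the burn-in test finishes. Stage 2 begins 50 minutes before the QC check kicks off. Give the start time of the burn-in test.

The QC check starts at 12:57 PM.
Stage 2 starts at 12:57 PM − 50 min = 12:07 PM.
The burn-in test ends at 12:07 PM + 226 min = 3:53 PM.
The QC check ends at 3:53 PM − 161 min = 1:12 PM.
The burn-in test starts at 1:12 PM + 61 min = 2:13 PM.

2:13 PM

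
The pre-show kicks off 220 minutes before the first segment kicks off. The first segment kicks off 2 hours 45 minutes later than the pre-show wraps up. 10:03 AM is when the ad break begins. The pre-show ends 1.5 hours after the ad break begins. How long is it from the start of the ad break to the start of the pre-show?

35 minutes

The pre-show ends at 10:03 AM + 90 min = 11:33 AM.
The first segment starts at 11:33 AM + 165 min = 2:18 PM.
The pre-show starts at 2:18 PM − 220 min = 10:38 AM.
From 10:03 AM to 10:38 AM is 35 minutes.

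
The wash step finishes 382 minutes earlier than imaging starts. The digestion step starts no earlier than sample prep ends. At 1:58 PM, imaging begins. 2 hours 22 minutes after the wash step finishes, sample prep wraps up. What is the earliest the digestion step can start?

The wash step ends at 1:58 PM − 382 min = 7:36 AM.
Sample prep ends at 7:36 AM + 142 min = 9:58 AM.
The digestion step is bounded by sample prep, so the earliest it can start is 9:58 AM.

9:58 AM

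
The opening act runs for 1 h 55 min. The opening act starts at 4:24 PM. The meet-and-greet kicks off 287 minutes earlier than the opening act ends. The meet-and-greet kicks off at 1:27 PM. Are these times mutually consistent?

No

The opening act ends at 4:24 PM + 115 min = 6:19 PM.
The meet-and-greet starts at 6:19 PM − 287 min = 1:32 PM.
But the meet-and-greet is also said to start at 1:27 PM — a 5-minute conflict.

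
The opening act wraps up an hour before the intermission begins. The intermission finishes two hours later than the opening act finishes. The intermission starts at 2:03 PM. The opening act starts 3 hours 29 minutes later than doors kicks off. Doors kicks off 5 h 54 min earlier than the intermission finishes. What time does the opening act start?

The opening act ends at 2:03 PM − 60 min = 1:03 PM.
The intermission ends at 1:03 PM + 120 min = 3:03 PM.
Doors starts at 3:03 PM − 354 min = 9:09 AM.
The opening act starts at 9:09 AM + 209 min = 12:38 PM.

12:38 PM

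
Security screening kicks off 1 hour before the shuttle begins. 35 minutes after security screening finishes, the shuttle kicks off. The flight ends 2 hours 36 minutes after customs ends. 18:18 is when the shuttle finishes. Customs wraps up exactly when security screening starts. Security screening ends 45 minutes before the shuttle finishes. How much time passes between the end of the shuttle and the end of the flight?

Security screening ends at 18:18 − 45 min = 17:33.
The shuttle starts at 17:33 + 35 min = 18:08.
Security screening starts at 18:08 − 60 min = 17:08.
So customs ends at 17:08.
The flight ends at 17:08 + 156 min = 19:44.
From 18:18 to 19:44 is 86 minutes.

86 minutes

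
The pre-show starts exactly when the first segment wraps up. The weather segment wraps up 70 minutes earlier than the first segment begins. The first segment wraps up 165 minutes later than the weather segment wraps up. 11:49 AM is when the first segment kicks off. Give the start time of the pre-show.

The weather segment ends at 11:49 AM − 70 min = 10:39 AM.
The first segment ends at 10:39 AM + 165 min = 1:24 PM.
So the pre-show starts at 1:24 PM.

1:24 PM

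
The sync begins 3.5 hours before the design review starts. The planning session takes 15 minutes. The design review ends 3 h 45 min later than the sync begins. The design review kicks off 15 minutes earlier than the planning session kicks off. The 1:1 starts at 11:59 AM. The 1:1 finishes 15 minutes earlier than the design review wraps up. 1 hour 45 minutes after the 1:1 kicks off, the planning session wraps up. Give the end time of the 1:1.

1:14 PM

The planning session ends at 11:59 AM + 105 min = 1:44 PM.
The planning session starts at 1:44 PM − 15 min = 1:29 PM.
The design review starts at 1:29 PM − 15 min = 1:14 PM.
The sync starts at 1:14 PM − 210 min = 9:44 AM.
The design review ends at 9:44 AM + 225 min = 1:29 PM.
The 1:1 ends at 1:29 PM − 15 min = 1:14 PM.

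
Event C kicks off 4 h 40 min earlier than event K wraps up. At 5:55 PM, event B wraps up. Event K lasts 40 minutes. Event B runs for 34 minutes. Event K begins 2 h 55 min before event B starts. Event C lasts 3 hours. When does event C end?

Event B starts at 5:55 PM − 34 min = 5:21 PM.
Event K starts at 5:21 PM − 175 min = 2:26 PM.
Event K ends at 2:26 PM + 40 min = 3:06 PM.
Event C starts at 3:06 PM − 280 min = 10:26 AM.
Event C ends at 10:26 AM + 180 min = 1:26 PM.

1:26 PM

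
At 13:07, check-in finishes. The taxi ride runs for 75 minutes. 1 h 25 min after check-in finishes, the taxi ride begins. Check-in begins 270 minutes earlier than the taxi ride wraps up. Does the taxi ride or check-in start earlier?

The taxi ride starts at 13:07 + 85 min = 14:32.
The taxi ride ends at 14:32 + 75 min = 15:47.
Check-in starts at 15:47 − 270 min = 11:17.
The taxi ride starts at 14:32 and check-in starts at 11:17, so check-in is first.

check-in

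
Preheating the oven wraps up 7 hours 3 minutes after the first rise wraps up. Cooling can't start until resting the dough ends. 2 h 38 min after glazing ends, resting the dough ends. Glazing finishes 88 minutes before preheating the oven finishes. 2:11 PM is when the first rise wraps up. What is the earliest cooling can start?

10:24 PM

Preheating the oven ends at 2:11 PM + 423 min = 9:14 PM.
Glazing ends at 9:14 PM − 88 min = 7:46 PM.
Resting the dough ends at 7:46 PM + 158 min = 10:24 PM.
Cooling is bounded by resting the dough, so the earliest it can start is 10:24 PM.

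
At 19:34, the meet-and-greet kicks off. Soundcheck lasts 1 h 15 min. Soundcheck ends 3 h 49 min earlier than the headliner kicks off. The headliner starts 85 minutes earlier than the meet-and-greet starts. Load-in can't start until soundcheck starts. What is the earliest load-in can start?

The headliner starts at 19:34 − 85 min = 18:09.
Soundcheck ends at 18:09 − 229 min = 14:20.
Soundcheck starts at 14:20 − 75 min = 13:05.
Load-in is bounded by soundcheck, so the earliest it can start is 13:05.

13:05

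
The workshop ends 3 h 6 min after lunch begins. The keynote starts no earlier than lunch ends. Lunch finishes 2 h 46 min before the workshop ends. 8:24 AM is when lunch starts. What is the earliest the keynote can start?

8:44 AM

The workshop ends at 8:24 AM + 186 min = 11:30 AM.
Lunch ends at 11:30 AM − 166 min = 8:44 AM.
The keynote is bounded by lunch, so the earliest it can start is 8:44 AM.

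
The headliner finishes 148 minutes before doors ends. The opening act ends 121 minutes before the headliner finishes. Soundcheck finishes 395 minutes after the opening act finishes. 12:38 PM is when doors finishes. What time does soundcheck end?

2:44 PM

The headliner ends at 12:38 PM − 148 min = 10:10 AM.
The opening act ends at 10:10 AM − 121 min = 8:09 AM.
Soundcheck ends at 8:09 AM + 395 min = 2:44 PM.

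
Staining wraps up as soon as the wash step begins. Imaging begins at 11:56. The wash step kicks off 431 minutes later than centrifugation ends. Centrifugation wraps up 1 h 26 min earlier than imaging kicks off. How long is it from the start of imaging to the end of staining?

Centrifugation ends at 11:56 − 86 min = 10:30.
The wash step starts at 10:30 + 431 min = 17:41.
So staining ends at 17:41.
From 11:56 to 17:41 is 345 minutes.

345 minutes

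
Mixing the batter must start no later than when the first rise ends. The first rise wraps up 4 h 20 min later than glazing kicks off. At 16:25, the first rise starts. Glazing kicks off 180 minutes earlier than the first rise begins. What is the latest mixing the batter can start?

17:45

Glazing starts at 16:25 − 180 min = 13:25.
The first rise ends at 13:25 + 260 min = 17:45.
Mixing the batter is bounded by the first rise, so the latest it can start is 17:45.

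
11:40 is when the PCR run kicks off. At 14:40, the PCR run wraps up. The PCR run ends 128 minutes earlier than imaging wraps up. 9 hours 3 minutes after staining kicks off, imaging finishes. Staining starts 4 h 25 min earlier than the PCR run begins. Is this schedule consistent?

No

Staining starts at 11:40 − 265 min = 07:15.
Imaging ends at 07:15 + 543 min = 16:18.
The PCR run ends at 16:18 − 128 min = 14:10.
But the PCR run is also said to end at 14:40 — a 30-minute conflict.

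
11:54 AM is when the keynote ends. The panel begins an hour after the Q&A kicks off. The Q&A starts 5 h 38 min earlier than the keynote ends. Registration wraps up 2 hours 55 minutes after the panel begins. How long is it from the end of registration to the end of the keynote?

1 hour 43 minutes

The Q&A starts at 11:54 AM − 338 min = 6:16 AM.
The panel starts at 6:16 AM + 60 min = 7:16 AM.
Registration ends at 7:16 AM + 175 min = 10:11 AM.
From 10:11 AM to 11:54 AM is 1 hour 43 minutes.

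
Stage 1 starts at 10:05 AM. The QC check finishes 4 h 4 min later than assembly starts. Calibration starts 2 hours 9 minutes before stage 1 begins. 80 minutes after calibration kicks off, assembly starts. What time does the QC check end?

Calibration starts at 10:05 AM − 129 min = 7:56 AM.
Assembly starts at 7:56 AM + 80 min = 9:16 AM.
The QC check ends at 9:16 AM + 244 min = 1:20 PM.

1:20 PM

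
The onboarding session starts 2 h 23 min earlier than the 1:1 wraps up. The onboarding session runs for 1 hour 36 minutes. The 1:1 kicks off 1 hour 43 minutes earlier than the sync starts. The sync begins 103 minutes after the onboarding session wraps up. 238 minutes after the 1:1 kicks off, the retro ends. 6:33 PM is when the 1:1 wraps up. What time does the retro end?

The onboarding session starts at 6:33 PM − 143 min = 4:10 PM.
The onboarding session ends at 4:10 PM + 96 min = 5:46 PM.
The sync starts at 5:46 PM + 103 min = 7:29 PM.
The 1:1 starts at 7:29 PM − 103 min = 5:46 PM.
The retro ends at 5:46 PM + 238 min = 9:44 PM.

9:44 PM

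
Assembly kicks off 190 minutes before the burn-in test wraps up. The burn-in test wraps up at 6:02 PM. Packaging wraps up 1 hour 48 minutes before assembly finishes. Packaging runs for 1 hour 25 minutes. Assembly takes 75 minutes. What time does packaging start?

12:54 PM

Assembly starts at 6:02 PM − 190 min = 2:52 PM.
Assembly ends at 2:52 PM + 75 min = 4:07 PM.
Packaging ends at 4:07 PM − 108 min = 2:19 PM.
Packaging starts at 2:19 PM − 85 min = 12:54 PM.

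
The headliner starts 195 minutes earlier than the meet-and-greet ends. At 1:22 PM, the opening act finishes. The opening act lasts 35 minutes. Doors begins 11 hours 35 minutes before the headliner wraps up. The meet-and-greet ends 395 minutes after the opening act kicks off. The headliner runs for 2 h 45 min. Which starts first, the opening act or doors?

The opening act starts at 1:22 PM − 35 min = 12:47 PM.
The meet-and-greet ends at 12:47 PM + 395 min = 7:22 PM.
The headliner starts at 7:22 PM − 195 min = 4:07 PM.
The headliner ends at 4:07 PM + 165 min = 6:52 PM.
Doors starts at 6:52 PM − 695 min = 7:17 AM.
The opening act starts at 12:47 PM and doors starts at 7:17 AM, so doors is first.

doors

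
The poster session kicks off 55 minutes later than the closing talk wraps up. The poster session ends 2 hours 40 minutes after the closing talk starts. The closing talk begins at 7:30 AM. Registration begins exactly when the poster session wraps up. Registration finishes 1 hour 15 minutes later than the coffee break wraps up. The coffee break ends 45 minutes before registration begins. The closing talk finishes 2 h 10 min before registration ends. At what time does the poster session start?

9:25 AM

The poster session ends at 7:30 AM + 160 min = 10:10 AM.
So registration starts at 10:10 AM.
The coffee break ends at 10:10 AM − 45 min = 9:25 AM.
Registration ends at 9:25 AM + 75 min = 10:40 AM.
The closing talk ends at 10:40 AM − 130 min = 8:30 AM.
The poster session starts at 8:30 AM + 55 min = 9:25 AM.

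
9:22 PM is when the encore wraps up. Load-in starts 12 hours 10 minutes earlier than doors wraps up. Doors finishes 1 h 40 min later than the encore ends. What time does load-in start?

Doors ends at 9:22 PM + 100 min = 11:02 PM.
Load-in starts at 11:02 PM − 730 min = 10:52 AM.

10:52 AM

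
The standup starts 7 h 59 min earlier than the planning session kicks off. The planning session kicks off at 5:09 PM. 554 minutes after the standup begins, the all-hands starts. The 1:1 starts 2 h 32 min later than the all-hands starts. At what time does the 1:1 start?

The standup starts at 5:09 PM − 479 min = 9:10 AM.
The all-hands starts at 9:10 AM + 554 min = 6:24 PM.
The 1:1 starts at 6:24 PM + 152 min = 8:56 PM.

8:56 PM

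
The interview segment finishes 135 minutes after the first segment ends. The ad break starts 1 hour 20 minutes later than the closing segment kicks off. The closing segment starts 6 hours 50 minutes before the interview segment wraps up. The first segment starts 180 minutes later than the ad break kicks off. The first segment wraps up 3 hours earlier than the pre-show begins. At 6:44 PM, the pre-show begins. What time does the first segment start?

3:29 PM

The first segment ends at 6:44 PM − 180 min = 3:44 PM.
The interview segment ends at 3:44 PM + 135 min = 5:59 PM.
The closing segment starts at 5:59 PM − 410 min = 11:09 AM.
The ad break starts at 11:09 AM + 80 min = 12:29 PM.
The first segment starts at 12:29 PM + 180 min = 3:29 PM.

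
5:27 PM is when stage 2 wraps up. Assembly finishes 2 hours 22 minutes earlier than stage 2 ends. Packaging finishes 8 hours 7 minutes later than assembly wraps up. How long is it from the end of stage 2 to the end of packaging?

Assembly ends at 5:27 PM − 142 min = 3:05 PM.
Packaging ends at 3:05 PM + 487 min = 11:12 PM.
From 5:27 PM to 11:12 PM is 5 h 45 min.

5 h 45 min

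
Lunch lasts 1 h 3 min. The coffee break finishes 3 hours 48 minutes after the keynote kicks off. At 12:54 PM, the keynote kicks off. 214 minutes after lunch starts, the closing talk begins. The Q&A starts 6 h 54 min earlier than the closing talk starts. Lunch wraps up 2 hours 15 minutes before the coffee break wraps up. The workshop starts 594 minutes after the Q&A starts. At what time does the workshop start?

7:58 PM

The coffee break ends at 12:54 PM + 228 min = 4:42 PM.
Lunch ends at 4:42 PM − 135 min = 2:27 PM.
Lunch starts at 2:27 PM − 63 min = 1:24 PM.
The closing talk starts at 1:24 PM + 214 min = 4:58 PM.
The Q&A starts at 4:58 PM − 414 min = 10:04 AM.
The workshop starts at 10:04 AM + 594 min = 7:58 PM.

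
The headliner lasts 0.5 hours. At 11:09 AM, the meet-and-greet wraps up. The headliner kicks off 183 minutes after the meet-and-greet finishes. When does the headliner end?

The headliner starts at 11:09 AM + 183 min = 2:12 PM.
The headliner ends at 2:12 PM + 30 min = 2:42 PM.

2:42 PM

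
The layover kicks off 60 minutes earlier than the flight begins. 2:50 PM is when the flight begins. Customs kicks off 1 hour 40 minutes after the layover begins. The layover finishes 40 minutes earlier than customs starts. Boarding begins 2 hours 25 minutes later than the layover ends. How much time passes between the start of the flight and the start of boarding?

The layover starts at 2:50 PM − 60 min = 1:50 PM.
Customs starts at 1:50 PM + 100 min = 3:30 PM.
The layover ends at 3:30 PM − 40 min = 2:50 PM.
Boarding starts at 2:50 PM + 145 min = 5:15 PM.
From 2:50 PM to 5:15 PM is 2 h 25 min.

2 h 25 min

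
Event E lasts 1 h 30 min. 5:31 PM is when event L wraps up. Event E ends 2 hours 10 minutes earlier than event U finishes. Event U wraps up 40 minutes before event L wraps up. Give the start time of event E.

1:11 PM

Event U ends at 5:31 PM − 40 min = 4:51 PM.
Event E ends at 4:51 PM − 130 min = 2:41 PM.
Event E starts at 2:41 PM − 90 min = 1:11 PM.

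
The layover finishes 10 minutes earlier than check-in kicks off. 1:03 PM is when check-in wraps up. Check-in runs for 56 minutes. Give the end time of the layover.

11:57 AM

Check-in starts at 1:03 PM − 56 min = 12:07 PM.
The layover ends at 12:07 PM − 10 min = 11:57 AM.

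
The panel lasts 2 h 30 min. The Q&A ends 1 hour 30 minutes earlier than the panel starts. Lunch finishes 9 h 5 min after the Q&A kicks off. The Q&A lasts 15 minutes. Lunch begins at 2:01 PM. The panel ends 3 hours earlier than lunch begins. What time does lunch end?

The panel ends at 2:01 PM − 180 min = 11:01 AM.
The panel starts at 11:01 AM − 150 min = 8:31 AM.
The Q&A ends at 8:31 AM − 90 min = 7:01 AM.
The Q&A starts at 7:01 AM − 15 min = 6:46 AM.
Lunch ends at 6:46 AM + 545 min = 3:51 PM.

3:51 PM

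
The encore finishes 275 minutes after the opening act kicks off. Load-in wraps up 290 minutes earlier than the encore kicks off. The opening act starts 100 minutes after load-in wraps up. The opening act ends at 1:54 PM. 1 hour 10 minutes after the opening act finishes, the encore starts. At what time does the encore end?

4:29 PM

The encore starts at 1:54 PM + 70 min = 3:04 PM.
Load-in ends at 3:04 PM − 290 min = 10:14 AM.
The opening act starts at 10:14 AM + 100 min = 11:54 AM.
The encore ends at 11:54 AM + 275 min = 4:29 PM.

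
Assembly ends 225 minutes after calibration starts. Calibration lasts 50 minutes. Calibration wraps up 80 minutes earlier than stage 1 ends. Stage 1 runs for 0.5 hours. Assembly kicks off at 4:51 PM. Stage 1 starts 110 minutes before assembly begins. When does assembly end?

5:06 PM

Stage 1 starts at 4:51 PM − 110 min = 3:01 PM.
Stage 1 ends at 3:01 PM + 30 min = 3:31 PM.
Calibration ends at 3:31 PM − 80 min = 2:11 PM.
Calibration starts at 2:11 PM − 50 min = 1:21 PM.
Assembly ends at 1:21 PM + 225 min = 5:06 PM.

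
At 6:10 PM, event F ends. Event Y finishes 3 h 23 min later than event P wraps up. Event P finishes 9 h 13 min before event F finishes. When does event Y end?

Event P ends at 6:10 PM − 553 min = 8:57 AM.
Event Y ends at 8:57 AM + 203 min = 12:20 PM.

12:20 PM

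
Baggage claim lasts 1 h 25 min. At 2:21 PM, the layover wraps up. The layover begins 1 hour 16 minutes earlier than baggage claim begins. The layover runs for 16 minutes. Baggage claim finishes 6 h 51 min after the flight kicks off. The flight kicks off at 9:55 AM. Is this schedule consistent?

Yes

Baggage claim ends at 9:55 AM + 411 min = 4:46 PM.
Baggage claim starts at 4:46 PM − 85 min = 3:21 PM.
The layover starts at 3:21 PM − 76 min = 2:05 PM.
The layover ends at 2:05 PM + 16 min = 2:21 PM.
That matches the stated 2:21 PM, so the schedule is consistent.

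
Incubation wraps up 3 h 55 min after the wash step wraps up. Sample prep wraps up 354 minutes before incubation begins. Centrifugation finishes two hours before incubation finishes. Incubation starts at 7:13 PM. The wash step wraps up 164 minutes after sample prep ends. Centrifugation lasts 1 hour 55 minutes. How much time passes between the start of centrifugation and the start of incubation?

3 h 10 min

Sample prep ends at 7:13 PM − 354 min = 1:19 PM.
The wash step ends at 1:19 PM + 164 min = 4:03 PM.
Incubation ends at 4:03 PM + 235 min = 7:58 PM.
Centrifugation ends at 7:58 PM − 120 min = 5:58 PM.
Centrifugation starts at 5:58 PM − 115 min = 4:03 PM.
From 4:03 PM to 7:13 PM is 3 h 10 min.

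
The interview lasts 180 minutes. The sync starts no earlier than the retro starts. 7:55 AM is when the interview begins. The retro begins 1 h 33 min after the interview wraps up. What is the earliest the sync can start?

The interview ends at 7:55 AM + 180 min = 10:55 AM.
The retro starts at 10:55 AM + 93 min = 12:28 PM.
The sync is bounded by the retro, so the earliest it can start is 12:28 PM.

12:28 PM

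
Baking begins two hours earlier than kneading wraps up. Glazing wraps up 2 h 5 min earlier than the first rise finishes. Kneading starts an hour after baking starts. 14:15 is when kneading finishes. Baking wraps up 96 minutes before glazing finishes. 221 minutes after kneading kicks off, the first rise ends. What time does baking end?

Baking starts at 14:15 − 120 min = 12:15.
Kneading starts at 12:15 + 60 min = 13:15.
The first rise ends at 13:15 + 221 min = 16:56.
Glazing ends at 16:56 − 125 min = 14:51.
Baking ends at 14:51 − 96 min = 13:15.

13:15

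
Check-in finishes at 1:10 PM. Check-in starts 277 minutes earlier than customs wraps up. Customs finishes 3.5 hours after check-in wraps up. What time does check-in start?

12:03 PM

Customs ends at 1:10 PM + 210 min = 4:40 PM.
Check-in starts at 4:40 PM − 277 min = 12:03 PM.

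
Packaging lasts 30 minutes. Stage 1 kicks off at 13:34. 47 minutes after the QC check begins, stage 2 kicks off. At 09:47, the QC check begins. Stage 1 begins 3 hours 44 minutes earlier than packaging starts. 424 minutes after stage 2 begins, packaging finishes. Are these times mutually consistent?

No

Stage 2 starts at 09:47 + 47 min = 10:34.
Packaging ends at 10:34 + 424 min = 17:38.
Packaging starts at 17:38 − 30 min = 17:08.
Stage 1 starts at 17:08 − 224 min = 13:24.
But stage 1 is also said to start at 13:34 — a 10-minute conflict.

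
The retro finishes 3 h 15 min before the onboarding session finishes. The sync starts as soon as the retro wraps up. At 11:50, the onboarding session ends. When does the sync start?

The retro ends at 11:50 − 195 min = 08:35.
So the sync starts at 08:35.

08:35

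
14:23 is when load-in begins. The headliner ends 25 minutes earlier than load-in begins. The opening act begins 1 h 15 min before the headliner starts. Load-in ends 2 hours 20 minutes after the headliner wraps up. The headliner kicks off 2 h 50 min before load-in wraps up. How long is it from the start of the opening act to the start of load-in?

2 hours 10 minutes

The headliner ends at 14:23 − 25 min = 13:58.
Load-in ends at 13:58 + 140 min = 16:18.
The headliner starts at 16:18 − 170 min = 13:28.
The opening act starts at 13:28 − 75 min = 12:13.
From 12:13 to 14:23 is 2 hours 10 minutes.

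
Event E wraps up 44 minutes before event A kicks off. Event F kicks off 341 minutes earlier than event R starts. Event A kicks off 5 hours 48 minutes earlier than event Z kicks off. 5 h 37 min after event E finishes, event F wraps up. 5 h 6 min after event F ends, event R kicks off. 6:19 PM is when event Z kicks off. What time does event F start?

Event A starts at 6:19 PM − 348 min = 12:31 PM.
Event E ends at 12:31 PM − 44 min = 11:47 AM.
Event F ends at 11:47 AM + 337 min = 5:24 PM.
Event R starts at 5:24 PM + 306 min = 10:30 PM.
Event F starts at 10:30 PM − 341 min = 4:49 PM.

4:49 PM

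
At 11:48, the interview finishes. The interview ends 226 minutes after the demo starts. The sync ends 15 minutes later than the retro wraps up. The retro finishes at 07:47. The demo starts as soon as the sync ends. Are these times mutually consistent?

Yes

The sync ends at 07:47 + 15 min = 08:02.
So the demo starts at 08:02.
The interview ends at 08:02 + 226 min = 11:48.
That matches the stated 11:48, so the schedule is consistent.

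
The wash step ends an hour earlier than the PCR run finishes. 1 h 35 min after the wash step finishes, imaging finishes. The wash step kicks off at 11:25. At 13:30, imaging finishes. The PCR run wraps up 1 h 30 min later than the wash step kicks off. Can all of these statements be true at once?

The PCR run ends at 11:25 + 90 min = 12:55.
The wash step ends at 12:55 − 60 min = 11:55.
Imaging ends at 11:55 + 95 min = 13:30.
That matches the stated 13:30, so the schedule is consistent.

Yes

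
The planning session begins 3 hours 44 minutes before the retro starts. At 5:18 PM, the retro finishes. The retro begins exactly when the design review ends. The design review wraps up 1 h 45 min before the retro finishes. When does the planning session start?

The design review ends at 5:18 PM − 105 min = 3:33 PM.
So the retro starts at 3:33 PM.
The planning session starts at 3:33 PM − 224 min = 11:49 AM.

11:49 AM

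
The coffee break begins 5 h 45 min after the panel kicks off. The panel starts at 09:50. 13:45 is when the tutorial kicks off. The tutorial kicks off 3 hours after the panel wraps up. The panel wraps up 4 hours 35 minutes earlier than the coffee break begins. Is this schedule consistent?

No

The coffee break starts at 09:50 + 345 min = 15:35.
The panel ends at 15:35 − 275 min = 11:00.
The tutorial starts at 11:00 + 180 min = 14:00.
But the tutorial is also said to start at 13:45 — a 15-minute conflict.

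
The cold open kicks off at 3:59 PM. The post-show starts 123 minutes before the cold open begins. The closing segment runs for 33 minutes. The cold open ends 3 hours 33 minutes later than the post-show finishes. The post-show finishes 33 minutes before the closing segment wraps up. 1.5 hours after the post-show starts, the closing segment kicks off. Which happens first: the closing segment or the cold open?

the closing segment

The post-show starts at 3:59 PM − 123 min = 1:56 PM.
The closing segment starts at 1:56 PM + 90 min = 3:26 PM.
The closing segment starts at 3:26 PM and the cold open starts at 3:59 PM, so the closing segment is first.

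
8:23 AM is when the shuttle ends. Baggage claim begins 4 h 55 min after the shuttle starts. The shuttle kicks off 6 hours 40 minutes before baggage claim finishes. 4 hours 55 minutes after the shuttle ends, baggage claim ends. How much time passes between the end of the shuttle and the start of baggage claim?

3 h 10 min

Baggage claim ends at 8:23 AM + 295 min = 1:18 PM.
The shuttle starts at 1:18 PM − 400 min = 6:38 AM.
Baggage claim starts at 6:38 AM + 295 min = 11:33 AM.
From 8:23 AM to 11:33 AM is 3 h 10 min.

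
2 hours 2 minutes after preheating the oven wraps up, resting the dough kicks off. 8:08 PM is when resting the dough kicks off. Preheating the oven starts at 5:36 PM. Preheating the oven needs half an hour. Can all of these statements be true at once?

Yes

Preheating the oven ends at 5:36 PM + 30 min = 6:06 PM.
Resting the dough starts at 6:06 PM + 122 min = 8:08 PM.
That matches the stated 8:08 PM, so the schedule is consistent.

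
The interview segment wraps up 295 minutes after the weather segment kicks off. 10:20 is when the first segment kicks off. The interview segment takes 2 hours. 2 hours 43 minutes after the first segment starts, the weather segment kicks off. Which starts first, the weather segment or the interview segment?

The weather segment starts at 10:20 + 163 min = 13:03.
The interview segment ends at 13:03 + 295 min = 17:58.
The interview segment starts at 17:58 − 120 min = 15:58.
The weather segment starts at 13:03 and the interview segment starts at 15:58, so the weather segment is first.

the weather segment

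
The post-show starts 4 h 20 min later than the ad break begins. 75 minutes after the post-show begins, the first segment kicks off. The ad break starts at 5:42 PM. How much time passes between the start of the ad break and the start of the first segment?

The post-show starts at 5:42 PM + 260 min = 10:02 PM.
The first segment starts at 10:02 PM + 75 min = 11:17 PM.
From 5:42 PM to 11:17 PM is 5 h 35 min.

5 h 35 min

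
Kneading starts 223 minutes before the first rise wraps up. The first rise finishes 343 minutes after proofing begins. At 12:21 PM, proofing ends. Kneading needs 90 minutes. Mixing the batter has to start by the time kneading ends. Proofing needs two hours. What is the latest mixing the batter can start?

1:51 PM

Proofing starts at 12:21 PM − 120 min = 10:21 AM.
The first rise ends at 10:21 AM + 343 min = 4:04 PM.
Kneading starts at 4:04 PM − 223 min = 12:21 PM.
Kneading ends at 12:21 PM + 90 min = 1:51 PM.
Mixing the batter is bounded by kneading, so the latest it can start is 1:51 PM.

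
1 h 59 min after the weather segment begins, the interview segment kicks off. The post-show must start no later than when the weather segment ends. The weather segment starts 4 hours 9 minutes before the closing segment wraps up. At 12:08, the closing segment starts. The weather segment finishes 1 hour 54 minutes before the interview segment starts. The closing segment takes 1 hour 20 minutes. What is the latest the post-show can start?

09:24

The closing segment ends at 12:08 + 80 min = 13:28.
The weather segment starts at 13:28 − 249 min = 09:19.
The interview segment starts at 09:19 + 119 min = 11:18.
The weather segment ends at 11:18 − 114 min = 09:24.
The post-show is bounded by the weather segment, so the latest it can start is 09:24.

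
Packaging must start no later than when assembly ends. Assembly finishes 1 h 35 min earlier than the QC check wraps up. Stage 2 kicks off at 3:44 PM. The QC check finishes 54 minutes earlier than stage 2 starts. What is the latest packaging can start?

1:15 PM

The QC check ends at 3:44 PM − 54 min = 2:50 PM.
Assembly ends at 2:50 PM − 95 min = 1:15 PM.
Packaging is bounded by assembly, so the latest it can start is 1:15 PM.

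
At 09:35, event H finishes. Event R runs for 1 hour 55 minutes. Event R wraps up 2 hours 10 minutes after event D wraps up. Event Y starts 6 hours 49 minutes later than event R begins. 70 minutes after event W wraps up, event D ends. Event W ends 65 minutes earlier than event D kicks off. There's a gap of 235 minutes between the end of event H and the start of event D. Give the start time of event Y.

Event D starts at 09:35 + 235 min = 13:30.
Event W ends at 13:30 − 65 min = 12:25.
Event D ends at 12:25 + 70 min = 13:35.
Event R ends at 13:35 + 130 min = 15:45.
Event R starts at 15:45 − 115 min = 13:50.
Event Y starts at 13:50 + 409 min = 20:39.

20:39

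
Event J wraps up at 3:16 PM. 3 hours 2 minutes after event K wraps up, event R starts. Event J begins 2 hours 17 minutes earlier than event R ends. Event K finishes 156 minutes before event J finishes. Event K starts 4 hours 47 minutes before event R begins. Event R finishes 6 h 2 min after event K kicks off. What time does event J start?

2:40 PM

Event K ends at 3:16 PM − 156 min = 12:40 PM.
Event R starts at 12:40 PM + 182 min = 3:42 PM.
Event K starts at 3:42 PM − 287 min = 10:55 AM.
Event R ends at 10:55 AM + 362 min = 4:57 PM.
Event J starts at 4:57 PM − 137 min = 2:40 PM.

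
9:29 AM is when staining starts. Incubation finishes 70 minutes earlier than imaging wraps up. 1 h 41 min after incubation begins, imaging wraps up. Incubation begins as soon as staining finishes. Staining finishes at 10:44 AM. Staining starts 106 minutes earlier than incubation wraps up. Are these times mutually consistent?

Yes

Incubation starts at 10:44 AM.
Imaging ends at 10:44 AM + 101 min = 12:25 PM.
Incubation ends at 12:25 PM − 70 min = 11:15 AM.
Staining starts at 11:15 AM − 106 min = 9:29 AM.
That matches the stated 9:29 AM, so the schedule is consistent.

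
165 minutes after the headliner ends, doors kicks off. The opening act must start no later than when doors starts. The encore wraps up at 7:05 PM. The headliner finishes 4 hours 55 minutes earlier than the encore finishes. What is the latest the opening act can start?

4:55 PM

The headliner ends at 7:05 PM − 295 min = 2:10 PM.
Doors starts at 2:10 PM + 165 min = 4:55 PM.
The opening act is bounded by doors, so the latest it can start is 4:55 PM.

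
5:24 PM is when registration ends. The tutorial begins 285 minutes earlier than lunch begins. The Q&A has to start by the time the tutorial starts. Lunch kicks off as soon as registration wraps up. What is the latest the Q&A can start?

12:39 PM

Lunch starts at 5:24 PM.
The tutorial starts at 5:24 PM − 285 min = 12:39 PM.
The Q&A is bounded by the tutorial, so the latest it can start is 12:39 PM.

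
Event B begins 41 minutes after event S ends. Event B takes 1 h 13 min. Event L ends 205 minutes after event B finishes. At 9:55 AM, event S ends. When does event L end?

3:14 PM

Event B starts at 9:55 AM + 41 min = 10:36 AM.
Event B ends at 10:36 AM + 73 min = 11:49 AM.
Event L ends at 11:49 AM + 205 min = 3:14 PM.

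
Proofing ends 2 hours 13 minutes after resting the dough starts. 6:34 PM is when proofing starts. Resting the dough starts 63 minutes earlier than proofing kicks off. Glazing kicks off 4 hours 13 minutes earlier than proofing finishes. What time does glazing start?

3:31 PM

Resting the dough starts at 6:34 PM − 63 min = 5:31 PM.
Proofing ends at 5:31 PM + 133 min = 7:44 PM.
Glazing starts at 7:44 PM − 253 min = 3:31 PM.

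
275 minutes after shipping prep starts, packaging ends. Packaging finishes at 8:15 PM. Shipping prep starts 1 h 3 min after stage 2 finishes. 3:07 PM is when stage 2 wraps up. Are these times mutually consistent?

No

Shipping prep starts at 3:07 PM + 63 min = 4:10 PM.
Packaging ends at 4:10 PM + 275 min = 8:45 PM.
But packaging is also said to end at 8:15 PM — a 30-minute conflict.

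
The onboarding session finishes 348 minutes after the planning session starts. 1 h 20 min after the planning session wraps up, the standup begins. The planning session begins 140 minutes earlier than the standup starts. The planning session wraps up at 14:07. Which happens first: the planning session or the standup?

The standup starts at 14:07 + 80 min = 15:27.
The planning session starts at 15:27 − 140 min = 13:07.
The planning session starts at 13:07 and the standup starts at 15:27, so the planning session is first.

the planning session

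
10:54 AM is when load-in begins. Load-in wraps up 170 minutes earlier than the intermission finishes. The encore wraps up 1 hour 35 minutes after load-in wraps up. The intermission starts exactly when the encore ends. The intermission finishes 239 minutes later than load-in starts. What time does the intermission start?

The intermission ends at 10:54 AM + 239 min = 2:53 PM.
Load-in ends at 2:53 PM − 170 min = 12:03 PM.
The encore ends at 12:03 PM + 95 min = 1:38 PM.
So the intermission starts at 1:38 PM.

1:38 PM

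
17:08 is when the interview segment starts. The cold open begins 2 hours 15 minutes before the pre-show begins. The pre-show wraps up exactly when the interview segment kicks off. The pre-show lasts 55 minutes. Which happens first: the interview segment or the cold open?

the cold open

The pre-show ends at 17:08.
The pre-show starts at 17:08 − 55 min = 16:13.
The cold open starts at 16:13 − 135 min = 13:58.
The interview segment starts at 17:08 and the cold open starts at 13:58, so the cold open is first.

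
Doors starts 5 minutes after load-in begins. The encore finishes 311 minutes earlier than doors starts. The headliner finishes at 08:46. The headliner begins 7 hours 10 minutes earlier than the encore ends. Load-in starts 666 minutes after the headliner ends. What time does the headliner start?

Load-in starts at 08:46 + 666 min = 19:52.
Doors starts at 19:52 + 5 min = 19:57.
The encore ends at 19:57 − 311 min = 14:46.
The headliner starts at 14:46 − 430 min = 07:36.

07:36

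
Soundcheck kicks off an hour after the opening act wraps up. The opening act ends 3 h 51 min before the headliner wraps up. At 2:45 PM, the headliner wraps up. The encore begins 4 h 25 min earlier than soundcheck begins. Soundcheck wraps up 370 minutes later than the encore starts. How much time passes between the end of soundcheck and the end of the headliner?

1 hour 6 minutes

The opening act ends at 2:45 PM − 231 min = 10:54 AM.
Soundcheck starts at 10:54 AM + 60 min = 11:54 AM.
The encore starts at 11:54 AM − 265 min = 7:29 AM.
Soundcheck ends at 7:29 AM + 370 min = 1:39 PM.
From 1:39 PM to 2:45 PM is 1 hour 6 minutes.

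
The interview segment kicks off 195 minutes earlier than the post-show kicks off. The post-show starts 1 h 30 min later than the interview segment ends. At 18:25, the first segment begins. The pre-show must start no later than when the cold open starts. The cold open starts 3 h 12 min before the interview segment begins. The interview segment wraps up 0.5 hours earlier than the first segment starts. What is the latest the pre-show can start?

The interview segment ends at 18:25 − 30 min = 17:55.
The post-show starts at 17:55 + 90 min = 19:25.
The interview segment starts at 19:25 − 195 min = 16:10.
The cold open starts at 16:10 − 192 min = 12:58.
The pre-show is bounded by the cold open, so the latest it can start is 12:58.

12:58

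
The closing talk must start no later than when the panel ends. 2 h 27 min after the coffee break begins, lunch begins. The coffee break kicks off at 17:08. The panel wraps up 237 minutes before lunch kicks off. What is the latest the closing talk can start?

Lunch starts at 17:08 + 147 min = 19:35.
The panel ends at 19:35 − 237 min = 15:38.
The closing talk is bounded by the panel, so the latest it can start is 15:38.

15:38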